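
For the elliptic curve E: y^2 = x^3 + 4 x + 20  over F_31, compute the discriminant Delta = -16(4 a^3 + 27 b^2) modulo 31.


4 a^3 + 27 b^2 = 4*4^3 + 27*20^2 = 256 + 10800 = 11056
Delta = -16 * (11056) = -176896
Delta mod 31 = 21

Delta = 21 (mod 31)


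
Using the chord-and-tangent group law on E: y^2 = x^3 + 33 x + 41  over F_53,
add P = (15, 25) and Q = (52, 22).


P != Q, so use the chord formula.
s = (y2 - y1) / (x2 - x1) = (50) / (37) mod 53 = 30
x3 = s^2 - x1 - x2 mod 53 = 30^2 - 15 - 52 = 38
y3 = s (x1 - x3) - y1 mod 53 = 30 * (15 - 38) - 25 = 27

P + Q = (38, 27)


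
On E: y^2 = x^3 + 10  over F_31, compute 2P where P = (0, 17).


Doubling: s = (3 x1^2 + a) / (2 y1)
s = (3*0^2 + 0) / (2*17) mod 31 = 0
x3 = s^2 - 2 x1 mod 31 = 0^2 - 2*0 = 0
y3 = s (x1 - x3) - y1 mod 31 = 0 * (0 - 0) - 17 = 14

2P = (0, 14)


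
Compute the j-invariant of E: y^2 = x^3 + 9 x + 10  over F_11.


Delta = -16(4 a^3 + 27 b^2) mod 11 = 3
-1728 * (4 a)^3 = -1728 * (4*9)^3 mod 11 = 6
j = 6 * 3^(-1) mod 11 = 2

j = 2 (mod 11)


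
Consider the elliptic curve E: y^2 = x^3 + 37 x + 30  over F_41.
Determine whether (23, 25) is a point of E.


Check whether y^2 = x^3 + 37 x + 30 (mod 41) for (x, y) = (23, 25).
LHS: y^2 = 25^2 mod 41 = 10
RHS: x^3 + 37 x + 30 = 23^3 + 37*23 + 30 mod 41 = 10
LHS = RHS

Yes, on the curve


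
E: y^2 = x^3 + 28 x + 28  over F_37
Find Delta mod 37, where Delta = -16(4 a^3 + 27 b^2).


4 a^3 + 27 b^2 = 4*28^3 + 27*28^2 = 87808 + 21168 = 108976
Delta = -16 * (108976) = -1743616
Delta mod 37 = 9

Delta = 9 (mod 37)


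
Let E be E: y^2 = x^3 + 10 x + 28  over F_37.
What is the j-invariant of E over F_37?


Delta = -16(4 a^3 + 27 b^2) mod 37 = 20
-1728 * (4 a)^3 = -1728 * (4*10)^3 mod 37 = 1
j = 1 * 20^(-1) mod 37 = 13

j = 13 (mod 37)


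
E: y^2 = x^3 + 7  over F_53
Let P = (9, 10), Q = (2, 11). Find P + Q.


P != Q, so use the chord formula.
s = (y2 - y1) / (x2 - x1) = (1) / (46) mod 53 = 15
x3 = s^2 - x1 - x2 mod 53 = 15^2 - 9 - 2 = 2
y3 = s (x1 - x3) - y1 mod 53 = 15 * (9 - 2) - 10 = 42

P + Q = (2, 42)


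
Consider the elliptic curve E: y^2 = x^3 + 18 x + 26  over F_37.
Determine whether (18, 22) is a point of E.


Check whether y^2 = x^3 + 18 x + 26 (mod 37) for (x, y) = (18, 22).
LHS: y^2 = 22^2 mod 37 = 3
RHS: x^3 + 18 x + 26 = 18^3 + 18*18 + 26 mod 37 = 3
LHS = RHS

Yes, on the curve


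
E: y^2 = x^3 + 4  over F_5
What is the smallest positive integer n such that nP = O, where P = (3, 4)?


Compute successive multiples of P until we hit O:
  1P = (3, 4)
  2P = (0, 3)
  3P = (1, 0)
  4P = (0, 2)
  5P = (3, 1)
  6P = O

ord(P) = 6


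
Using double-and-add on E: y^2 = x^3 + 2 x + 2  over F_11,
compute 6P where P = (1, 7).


k = 6 = 110_2 (binary, LSB first: 011)
Double-and-add from P = (1, 7):
  bit 0 = 0: acc unchanged = O
  bit 1 = 1: acc = O + (2, 6) = (2, 6)
  bit 2 = 1: acc = (2, 6) + (5, 7) = (9, 10)

6P = (9, 10)


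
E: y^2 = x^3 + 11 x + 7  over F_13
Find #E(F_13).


For each x in F_13, count y with y^2 = x^3 + 11 x + 7 mod 13:
  x = 6: RHS = 3, y in [4, 9]  -> 2 point(s)
  x = 8: RHS = 9, y in [3, 10]  -> 2 point(s)
  x = 9: RHS = 3, y in [4, 9]  -> 2 point(s)
  x = 10: RHS = 12, y in [5, 8]  -> 2 point(s)
  x = 11: RHS = 3, y in [4, 9]  -> 2 point(s)
Affine points: 10. Add the point at infinity: total = 11.

#E(F_13) = 11


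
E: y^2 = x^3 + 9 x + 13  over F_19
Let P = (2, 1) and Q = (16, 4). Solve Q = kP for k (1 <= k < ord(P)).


Enumerate multiples of P until we hit Q = (16, 4):
  1P = (2, 1)
  2P = (16, 4)
Match found at i = 2.

k = 2


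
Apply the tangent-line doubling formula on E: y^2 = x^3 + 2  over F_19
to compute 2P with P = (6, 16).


Doubling: s = (3 x1^2 + a) / (2 y1)
s = (3*6^2 + 0) / (2*16) mod 19 = 1
x3 = s^2 - 2 x1 mod 19 = 1^2 - 2*6 = 8
y3 = s (x1 - x3) - y1 mod 19 = 1 * (6 - 8) - 16 = 1

2P = (8, 1)


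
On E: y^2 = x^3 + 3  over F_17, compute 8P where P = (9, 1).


k = 8 = 1000_2 (binary, LSB first: 0001)
Double-and-add from P = (9, 1):
  bit 0 = 0: acc unchanged = O
  bit 1 = 0: acc unchanged = O
  bit 2 = 0: acc unchanged = O
  bit 3 = 1: acc = O + (9, 16) = (9, 16)

8P = (9, 16)


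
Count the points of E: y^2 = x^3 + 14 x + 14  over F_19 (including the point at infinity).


For each x in F_19, count y with y^2 = x^3 + 14 x + 14 mod 19:
  x = 3: RHS = 7, y in [8, 11]  -> 2 point(s)
  x = 4: RHS = 1, y in [1, 18]  -> 2 point(s)
  x = 5: RHS = 0, y in [0]  -> 1 point(s)
  x = 8: RHS = 11, y in [7, 12]  -> 2 point(s)
  x = 11: RHS = 17, y in [6, 13]  -> 2 point(s)
  x = 14: RHS = 9, y in [3, 16]  -> 2 point(s)
  x = 17: RHS = 16, y in [4, 15]  -> 2 point(s)
Affine points: 13. Add the point at infinity: total = 14.

#E(F_19) = 14


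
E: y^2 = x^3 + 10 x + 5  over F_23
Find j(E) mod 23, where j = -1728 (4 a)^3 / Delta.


Delta = -16(4 a^3 + 27 b^2) mod 23 = 19
-1728 * (4 a)^3 = -1728 * (4*10)^3 mod 23 = 4
j = 4 * 19^(-1) mod 23 = 22

j = 22 (mod 23)


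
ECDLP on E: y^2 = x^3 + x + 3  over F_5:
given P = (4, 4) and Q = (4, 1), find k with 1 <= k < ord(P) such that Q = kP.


Enumerate multiples of P until we hit Q = (4, 1):
  1P = (4, 4)
  2P = (1, 0)
  3P = (4, 1)
Match found at i = 3.

k = 3


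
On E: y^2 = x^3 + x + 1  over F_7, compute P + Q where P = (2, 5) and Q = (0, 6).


P != Q, so use the chord formula.
s = (y2 - y1) / (x2 - x1) = (1) / (5) mod 7 = 3
x3 = s^2 - x1 - x2 mod 7 = 3^2 - 2 - 0 = 0
y3 = s (x1 - x3) - y1 mod 7 = 3 * (2 - 0) - 5 = 1

P + Q = (0, 1)


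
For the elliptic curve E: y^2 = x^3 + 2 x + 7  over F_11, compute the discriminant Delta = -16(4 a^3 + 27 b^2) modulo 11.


4 a^3 + 27 b^2 = 4*2^3 + 27*7^2 = 32 + 1323 = 1355
Delta = -16 * (1355) = -21680
Delta mod 11 = 1

Delta = 1 (mod 11)


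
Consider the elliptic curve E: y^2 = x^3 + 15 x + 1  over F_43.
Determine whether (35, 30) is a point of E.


Check whether y^2 = x^3 + 15 x + 1 (mod 43) for (x, y) = (35, 30).
LHS: y^2 = 30^2 mod 43 = 40
RHS: x^3 + 15 x + 1 = 35^3 + 15*35 + 1 mod 43 = 14
LHS != RHS

No, not on the curve


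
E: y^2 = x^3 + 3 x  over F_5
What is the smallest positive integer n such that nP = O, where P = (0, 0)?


Compute successive multiples of P until we hit O:
  1P = (0, 0)
  2P = O

ord(P) = 2


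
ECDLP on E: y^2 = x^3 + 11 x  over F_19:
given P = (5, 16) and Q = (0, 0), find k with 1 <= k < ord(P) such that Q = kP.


Enumerate multiples of P until we hit Q = (0, 0):
  1P = (5, 16)
  2P = (16, 15)
  3P = (9, 12)
  4P = (6, 4)
  5P = (0, 0)
Match found at i = 5.

k = 5


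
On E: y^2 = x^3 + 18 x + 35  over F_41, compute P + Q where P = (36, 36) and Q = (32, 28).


P != Q, so use the chord formula.
s = (y2 - y1) / (x2 - x1) = (33) / (37) mod 41 = 2
x3 = s^2 - x1 - x2 mod 41 = 2^2 - 36 - 32 = 18
y3 = s (x1 - x3) - y1 mod 41 = 2 * (36 - 18) - 36 = 0

P + Q = (18, 0)


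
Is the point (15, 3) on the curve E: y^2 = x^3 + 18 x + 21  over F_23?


Check whether y^2 = x^3 + 18 x + 21 (mod 23) for (x, y) = (15, 3).
LHS: y^2 = 3^2 mod 23 = 9
RHS: x^3 + 18 x + 21 = 15^3 + 18*15 + 21 mod 23 = 9
LHS = RHS

Yes, on the curve


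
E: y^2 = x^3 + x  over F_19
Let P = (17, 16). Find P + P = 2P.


Doubling: s = (3 x1^2 + a) / (2 y1)
s = (3*17^2 + 1) / (2*16) mod 19 = 1
x3 = s^2 - 2 x1 mod 19 = 1^2 - 2*17 = 5
y3 = s (x1 - x3) - y1 mod 19 = 1 * (17 - 5) - 16 = 15

2P = (5, 15)


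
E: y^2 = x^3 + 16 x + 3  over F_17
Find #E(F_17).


For each x in F_17, count y with y^2 = x^3 + 16 x + 3 mod 17:
  x = 2: RHS = 9, y in [3, 14]  -> 2 point(s)
  x = 5: RHS = 4, y in [2, 15]  -> 2 point(s)
  x = 6: RHS = 9, y in [3, 14]  -> 2 point(s)
  x = 7: RHS = 16, y in [4, 13]  -> 2 point(s)
  x = 9: RHS = 9, y in [3, 14]  -> 2 point(s)
  x = 12: RHS = 2, y in [6, 11]  -> 2 point(s)
  x = 14: RHS = 13, y in [8, 9]  -> 2 point(s)
Affine points: 14. Add the point at infinity: total = 15.

#E(F_17) = 15


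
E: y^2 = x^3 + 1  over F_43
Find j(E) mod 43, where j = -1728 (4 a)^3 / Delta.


Delta = -16(4 a^3 + 27 b^2) mod 43 = 41
-1728 * (4 a)^3 = -1728 * (4*0)^3 mod 43 = 0
j = 0 * 41^(-1) mod 43 = 0

j = 0 (mod 43)


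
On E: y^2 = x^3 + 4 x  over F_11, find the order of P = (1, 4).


Compute successive multiples of P until we hit O:
  1P = (1, 4)
  2P = (1, 7)
  3P = O

ord(P) = 3


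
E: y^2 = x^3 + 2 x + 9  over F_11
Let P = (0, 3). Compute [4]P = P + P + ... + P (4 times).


k = 4 = 100_2 (binary, LSB first: 001)
Double-and-add from P = (0, 3):
  bit 0 = 0: acc unchanged = O
  bit 1 = 0: acc unchanged = O
  bit 2 = 1: acc = O + (1, 1) = (1, 1)

4P = (1, 1)


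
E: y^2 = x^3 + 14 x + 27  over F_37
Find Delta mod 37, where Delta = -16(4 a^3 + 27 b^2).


4 a^3 + 27 b^2 = 4*14^3 + 27*27^2 = 10976 + 19683 = 30659
Delta = -16 * (30659) = -490544
Delta mod 37 = 2

Delta = 2 (mod 37)


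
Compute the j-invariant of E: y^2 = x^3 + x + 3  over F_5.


Delta = -16(4 a^3 + 27 b^2) mod 5 = 3
-1728 * (4 a)^3 = -1728 * (4*1)^3 mod 5 = 3
j = 3 * 3^(-1) mod 5 = 1

j = 1 (mod 5)


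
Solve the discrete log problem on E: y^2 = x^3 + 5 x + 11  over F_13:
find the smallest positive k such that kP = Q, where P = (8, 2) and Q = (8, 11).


Enumerate multiples of P until we hit Q = (8, 11):
  1P = (8, 2)
  2P = (7, 5)
  3P = (7, 8)
  4P = (8, 11)
Match found at i = 4.

k = 4


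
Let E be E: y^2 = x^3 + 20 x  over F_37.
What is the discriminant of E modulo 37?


4 a^3 + 27 b^2 = 4*20^3 + 27*0^2 = 32000 + 0 = 32000
Delta = -16 * (32000) = -512000
Delta mod 37 = 6

Delta = 6 (mod 37)


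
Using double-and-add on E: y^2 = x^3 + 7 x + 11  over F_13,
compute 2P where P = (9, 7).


k = 2 = 10_2 (binary, LSB first: 01)
Double-and-add from P = (9, 7):
  bit 0 = 0: acc unchanged = O
  bit 1 = 1: acc = O + (4, 8) = (4, 8)

2P = (4, 8)


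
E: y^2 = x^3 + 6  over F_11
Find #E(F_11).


For each x in F_11, count y with y^2 = x^3 + 0 x + 6 mod 11:
  x = 2: RHS = 3, y in [5, 6]  -> 2 point(s)
  x = 3: RHS = 0, y in [0]  -> 1 point(s)
  x = 4: RHS = 4, y in [2, 9]  -> 2 point(s)
  x = 8: RHS = 1, y in [1, 10]  -> 2 point(s)
  x = 9: RHS = 9, y in [3, 8]  -> 2 point(s)
  x = 10: RHS = 5, y in [4, 7]  -> 2 point(s)
Affine points: 11. Add the point at infinity: total = 12.

#E(F_11) = 12


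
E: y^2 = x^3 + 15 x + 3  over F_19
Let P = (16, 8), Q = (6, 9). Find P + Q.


P != Q, so use the chord formula.
s = (y2 - y1) / (x2 - x1) = (1) / (9) mod 19 = 17
x3 = s^2 - x1 - x2 mod 19 = 17^2 - 16 - 6 = 1
y3 = s (x1 - x3) - y1 mod 19 = 17 * (16 - 1) - 8 = 0

P + Q = (1, 0)


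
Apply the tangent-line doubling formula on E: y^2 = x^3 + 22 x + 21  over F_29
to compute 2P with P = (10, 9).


Doubling: s = (3 x1^2 + a) / (2 y1)
s = (3*10^2 + 22) / (2*9) mod 29 = 5
x3 = s^2 - 2 x1 mod 29 = 5^2 - 2*10 = 5
y3 = s (x1 - x3) - y1 mod 29 = 5 * (10 - 5) - 9 = 16

2P = (5, 16)


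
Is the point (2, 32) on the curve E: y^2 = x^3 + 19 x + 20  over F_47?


Check whether y^2 = x^3 + 19 x + 20 (mod 47) for (x, y) = (2, 32).
LHS: y^2 = 32^2 mod 47 = 37
RHS: x^3 + 19 x + 20 = 2^3 + 19*2 + 20 mod 47 = 19
LHS != RHS

No, not on the curve


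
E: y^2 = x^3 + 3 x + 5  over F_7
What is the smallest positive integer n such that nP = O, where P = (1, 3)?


Compute successive multiples of P until we hit O:
  1P = (1, 3)
  2P = (6, 6)
  3P = (4, 5)
  4P = (4, 2)
  5P = (6, 1)
  6P = (1, 4)
  7P = O

ord(P) = 7


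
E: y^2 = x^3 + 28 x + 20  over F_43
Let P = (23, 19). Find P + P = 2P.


Doubling: s = (3 x1^2 + a) / (2 y1)
s = (3*23^2 + 28) / (2*19) mod 43 = 21
x3 = s^2 - 2 x1 mod 43 = 21^2 - 2*23 = 8
y3 = s (x1 - x3) - y1 mod 43 = 21 * (23 - 8) - 19 = 38

2P = (8, 38)


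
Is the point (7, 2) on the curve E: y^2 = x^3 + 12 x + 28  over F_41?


Check whether y^2 = x^3 + 12 x + 28 (mod 41) for (x, y) = (7, 2).
LHS: y^2 = 2^2 mod 41 = 4
RHS: x^3 + 12 x + 28 = 7^3 + 12*7 + 28 mod 41 = 4
LHS = RHS

Yes, on the curve


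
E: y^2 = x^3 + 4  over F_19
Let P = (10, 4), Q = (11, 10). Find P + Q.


P != Q, so use the chord formula.
s = (y2 - y1) / (x2 - x1) = (6) / (1) mod 19 = 6
x3 = s^2 - x1 - x2 mod 19 = 6^2 - 10 - 11 = 15
y3 = s (x1 - x3) - y1 mod 19 = 6 * (10 - 15) - 4 = 4

P + Q = (15, 4)


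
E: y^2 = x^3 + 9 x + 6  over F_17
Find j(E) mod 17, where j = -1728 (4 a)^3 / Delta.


Delta = -16(4 a^3 + 27 b^2) mod 17 = 12
-1728 * (4 a)^3 = -1728 * (4*9)^3 mod 17 = 14
j = 14 * 12^(-1) mod 17 = 4

j = 4 (mod 17)


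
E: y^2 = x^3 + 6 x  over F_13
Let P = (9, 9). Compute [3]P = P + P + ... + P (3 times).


k = 3 = 11_2 (binary, LSB first: 11)
Double-and-add from P = (9, 9):
  bit 0 = 1: acc = O + (9, 9) = (9, 9)
  bit 1 = 1: acc = (9, 9) + (4, 6) = (4, 7)

3P = (4, 7)


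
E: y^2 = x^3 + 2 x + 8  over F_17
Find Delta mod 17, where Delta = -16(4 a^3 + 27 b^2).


4 a^3 + 27 b^2 = 4*2^3 + 27*8^2 = 32 + 1728 = 1760
Delta = -16 * (1760) = -28160
Delta mod 17 = 9

Delta = 9 (mod 17)


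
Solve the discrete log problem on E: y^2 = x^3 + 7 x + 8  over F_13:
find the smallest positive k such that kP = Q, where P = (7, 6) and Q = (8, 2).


Enumerate multiples of P until we hit Q = (8, 2):
  1P = (7, 6)
  2P = (3, 2)
  3P = (4, 10)
  4P = (11, 8)
  5P = (5, 8)
  6P = (2, 2)
  7P = (1, 4)
  8P = (8, 11)
  9P = (10, 5)
  10P = (12, 0)
  11P = (10, 8)
  12P = (8, 2)
Match found at i = 12.

k = 12


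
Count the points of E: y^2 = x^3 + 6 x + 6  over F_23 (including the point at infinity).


For each x in F_23, count y with y^2 = x^3 + 6 x + 6 mod 23:
  x = 0: RHS = 6, y in [11, 12]  -> 2 point(s)
  x = 1: RHS = 13, y in [6, 17]  -> 2 point(s)
  x = 2: RHS = 3, y in [7, 16]  -> 2 point(s)
  x = 4: RHS = 2, y in [5, 18]  -> 2 point(s)
  x = 5: RHS = 0, y in [0]  -> 1 point(s)
  x = 7: RHS = 0, y in [0]  -> 1 point(s)
  x = 10: RHS = 8, y in [10, 13]  -> 2 point(s)
  x = 11: RHS = 0, y in [0]  -> 1 point(s)
  x = 12: RHS = 12, y in [9, 14]  -> 2 point(s)
  x = 13: RHS = 4, y in [2, 21]  -> 2 point(s)
  x = 16: RHS = 12, y in [9, 14]  -> 2 point(s)
  x = 18: RHS = 12, y in [9, 14]  -> 2 point(s)
  x = 21: RHS = 9, y in [3, 20]  -> 2 point(s)
Affine points: 23. Add the point at infinity: total = 24.

#E(F_23) = 24


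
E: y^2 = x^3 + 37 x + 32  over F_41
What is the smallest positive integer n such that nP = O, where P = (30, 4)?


Compute successive multiples of P until we hit O:
  1P = (30, 4)
  2P = (21, 36)
  3P = (32, 35)
  4P = (4, 30)
  5P = (8, 15)
  6P = (34, 39)
  7P = (10, 7)
  8P = (37, 36)
  ... (continuing to 47P)
  47P = O

ord(P) = 47


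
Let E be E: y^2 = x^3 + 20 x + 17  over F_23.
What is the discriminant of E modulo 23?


4 a^3 + 27 b^2 = 4*20^3 + 27*17^2 = 32000 + 7803 = 39803
Delta = -16 * (39803) = -636848
Delta mod 23 = 22

Delta = 22 (mod 23)


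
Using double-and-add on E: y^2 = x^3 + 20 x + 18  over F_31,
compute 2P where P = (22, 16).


k = 2 = 10_2 (binary, LSB first: 01)
Double-and-add from P = (22, 16):
  bit 0 = 0: acc unchanged = O
  bit 1 = 1: acc = O + (26, 17) = (26, 17)

2P = (26, 17)


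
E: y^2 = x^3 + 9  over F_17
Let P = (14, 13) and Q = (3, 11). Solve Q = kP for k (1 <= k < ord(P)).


Enumerate multiples of P until we hit Q = (3, 11):
  1P = (14, 13)
  2P = (15, 1)
  3P = (13, 9)
  4P = (6, 2)
  5P = (5, 10)
  6P = (0, 3)
  7P = (16, 5)
  8P = (3, 11)
Match found at i = 8.

k = 8


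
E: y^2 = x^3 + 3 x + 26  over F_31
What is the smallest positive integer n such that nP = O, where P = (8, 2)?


Compute successive multiples of P until we hit O:
  1P = (8, 2)
  2P = (22, 13)
  3P = (10, 23)
  4P = (7, 24)
  5P = (4, 3)
  6P = (21, 9)
  7P = (21, 22)
  8P = (4, 28)
  ... (continuing to 13P)
  13P = O

ord(P) = 13


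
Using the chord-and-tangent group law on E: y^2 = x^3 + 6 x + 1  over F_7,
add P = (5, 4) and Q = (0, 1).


P != Q, so use the chord formula.
s = (y2 - y1) / (x2 - x1) = (4) / (2) mod 7 = 2
x3 = s^2 - x1 - x2 mod 7 = 2^2 - 5 - 0 = 6
y3 = s (x1 - x3) - y1 mod 7 = 2 * (5 - 6) - 4 = 1

P + Q = (6, 1)


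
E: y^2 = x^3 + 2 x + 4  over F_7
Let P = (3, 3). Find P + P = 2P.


Doubling: s = (3 x1^2 + a) / (2 y1)
s = (3*3^2 + 2) / (2*3) mod 7 = 6
x3 = s^2 - 2 x1 mod 7 = 6^2 - 2*3 = 2
y3 = s (x1 - x3) - y1 mod 7 = 6 * (3 - 2) - 3 = 3

2P = (2, 3)


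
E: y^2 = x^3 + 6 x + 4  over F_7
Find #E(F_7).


For each x in F_7, count y with y^2 = x^3 + 6 x + 4 mod 7:
  x = 0: RHS = 4, y in [2, 5]  -> 2 point(s)
  x = 1: RHS = 4, y in [2, 5]  -> 2 point(s)
  x = 3: RHS = 0, y in [0]  -> 1 point(s)
  x = 4: RHS = 1, y in [1, 6]  -> 2 point(s)
  x = 6: RHS = 4, y in [2, 5]  -> 2 point(s)
Affine points: 9. Add the point at infinity: total = 10.

#E(F_7) = 10


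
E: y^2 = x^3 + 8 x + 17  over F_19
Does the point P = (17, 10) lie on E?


Check whether y^2 = x^3 + 8 x + 17 (mod 19) for (x, y) = (17, 10).
LHS: y^2 = 10^2 mod 19 = 5
RHS: x^3 + 8 x + 17 = 17^3 + 8*17 + 17 mod 19 = 12
LHS != RHS

No, not on the curve


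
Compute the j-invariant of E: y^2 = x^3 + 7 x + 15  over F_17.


Delta = -16(4 a^3 + 27 b^2) mod 17 = 1
-1728 * (4 a)^3 = -1728 * (4*7)^3 mod 17 = 13
j = 13 * 1^(-1) mod 17 = 13

j = 13 (mod 17)


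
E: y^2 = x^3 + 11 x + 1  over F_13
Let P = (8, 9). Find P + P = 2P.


Doubling: s = (3 x1^2 + a) / (2 y1)
s = (3*8^2 + 11) / (2*9) mod 13 = 12
x3 = s^2 - 2 x1 mod 13 = 12^2 - 2*8 = 11
y3 = s (x1 - x3) - y1 mod 13 = 12 * (8 - 11) - 9 = 7

2P = (11, 7)


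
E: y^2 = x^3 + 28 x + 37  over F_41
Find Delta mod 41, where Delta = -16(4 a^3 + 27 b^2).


4 a^3 + 27 b^2 = 4*28^3 + 27*37^2 = 87808 + 36963 = 124771
Delta = -16 * (124771) = -1996336
Delta mod 41 = 36

Delta = 36 (mod 41)


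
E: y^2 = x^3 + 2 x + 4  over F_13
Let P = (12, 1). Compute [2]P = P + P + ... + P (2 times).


k = 2 = 10_2 (binary, LSB first: 01)
Double-and-add from P = (12, 1):
  bit 0 = 0: acc unchanged = O
  bit 1 = 1: acc = O + (5, 10) = (5, 10)

2P = (5, 10)


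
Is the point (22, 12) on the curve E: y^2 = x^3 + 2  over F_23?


Check whether y^2 = x^3 + 0 x + 2 (mod 23) for (x, y) = (22, 12).
LHS: y^2 = 12^2 mod 23 = 6
RHS: x^3 + 0 x + 2 = 22^3 + 0*22 + 2 mod 23 = 1
LHS != RHS

No, not on the curve


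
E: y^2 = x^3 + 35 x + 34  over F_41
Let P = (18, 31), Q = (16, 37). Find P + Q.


P != Q, so use the chord formula.
s = (y2 - y1) / (x2 - x1) = (6) / (39) mod 41 = 38
x3 = s^2 - x1 - x2 mod 41 = 38^2 - 18 - 16 = 16
y3 = s (x1 - x3) - y1 mod 41 = 38 * (18 - 16) - 31 = 4

P + Q = (16, 4)


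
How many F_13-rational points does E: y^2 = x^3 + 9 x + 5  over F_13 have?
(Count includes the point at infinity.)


For each x in F_13, count y with y^2 = x^3 + 9 x + 5 mod 13:
  x = 4: RHS = 1, y in [1, 12]  -> 2 point(s)
  x = 8: RHS = 4, y in [2, 11]  -> 2 point(s)
  x = 9: RHS = 9, y in [3, 10]  -> 2 point(s)
  x = 10: RHS = 3, y in [4, 9]  -> 2 point(s)
Affine points: 8. Add the point at infinity: total = 9.

#E(F_13) = 9


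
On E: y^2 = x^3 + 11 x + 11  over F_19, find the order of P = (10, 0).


Compute successive multiples of P until we hit O:
  1P = (10, 0)
  2P = O

ord(P) = 2


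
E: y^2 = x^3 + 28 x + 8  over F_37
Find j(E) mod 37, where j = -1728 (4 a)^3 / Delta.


Delta = -16(4 a^3 + 27 b^2) mod 37 = 27
-1728 * (4 a)^3 = -1728 * (4*28)^3 mod 37 = 11
j = 11 * 27^(-1) mod 37 = 10

j = 10 (mod 37)


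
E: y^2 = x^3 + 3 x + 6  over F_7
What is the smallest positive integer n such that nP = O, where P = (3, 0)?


Compute successive multiples of P until we hit O:
  1P = (3, 0)
  2P = O

ord(P) = 2


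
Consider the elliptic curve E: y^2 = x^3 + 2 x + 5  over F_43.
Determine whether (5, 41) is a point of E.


Check whether y^2 = x^3 + 2 x + 5 (mod 43) for (x, y) = (5, 41).
LHS: y^2 = 41^2 mod 43 = 4
RHS: x^3 + 2 x + 5 = 5^3 + 2*5 + 5 mod 43 = 11
LHS != RHS

No, not on the curve


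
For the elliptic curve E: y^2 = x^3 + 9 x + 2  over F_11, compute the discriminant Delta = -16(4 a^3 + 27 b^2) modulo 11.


4 a^3 + 27 b^2 = 4*9^3 + 27*2^2 = 2916 + 108 = 3024
Delta = -16 * (3024) = -48384
Delta mod 11 = 5

Delta = 5 (mod 11)


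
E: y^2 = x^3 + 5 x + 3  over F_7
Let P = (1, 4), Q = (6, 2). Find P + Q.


P != Q, so use the chord formula.
s = (y2 - y1) / (x2 - x1) = (5) / (5) mod 7 = 1
x3 = s^2 - x1 - x2 mod 7 = 1^2 - 1 - 6 = 1
y3 = s (x1 - x3) - y1 mod 7 = 1 * (1 - 1) - 4 = 3

P + Q = (1, 3)


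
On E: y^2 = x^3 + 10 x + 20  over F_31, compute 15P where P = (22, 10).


k = 15 = 1111_2 (binary, LSB first: 1111)
Double-and-add from P = (22, 10):
  bit 0 = 1: acc = O + (22, 10) = (22, 10)
  bit 1 = 1: acc = (22, 10) + (20, 6) = (24, 17)
  bit 2 = 1: acc = (24, 17) + (5, 3) = (18, 7)
  bit 3 = 1: acc = (18, 7) + (9, 23) = (24, 14)

15P = (24, 14)


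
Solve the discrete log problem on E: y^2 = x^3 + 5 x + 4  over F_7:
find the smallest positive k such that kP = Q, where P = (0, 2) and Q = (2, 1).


Enumerate multiples of P until we hit Q = (2, 1):
  1P = (0, 2)
  2P = (2, 6)
  3P = (2, 1)
Match found at i = 3.

k = 3


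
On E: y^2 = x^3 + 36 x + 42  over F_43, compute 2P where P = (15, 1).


Doubling: s = (3 x1^2 + a) / (2 y1)
s = (3*15^2 + 36) / (2*1) mod 43 = 33
x3 = s^2 - 2 x1 mod 43 = 33^2 - 2*15 = 27
y3 = s (x1 - x3) - y1 mod 43 = 33 * (15 - 27) - 1 = 33

2P = (27, 33)


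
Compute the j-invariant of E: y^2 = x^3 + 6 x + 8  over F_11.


Delta = -16(4 a^3 + 27 b^2) mod 11 = 9
-1728 * (4 a)^3 = -1728 * (4*6)^3 mod 11 = 3
j = 3 * 9^(-1) mod 11 = 4

j = 4 (mod 11)


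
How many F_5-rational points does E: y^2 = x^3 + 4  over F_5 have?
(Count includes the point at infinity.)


For each x in F_5, count y with y^2 = x^3 + 0 x + 4 mod 5:
  x = 0: RHS = 4, y in [2, 3]  -> 2 point(s)
  x = 1: RHS = 0, y in [0]  -> 1 point(s)
  x = 3: RHS = 1, y in [1, 4]  -> 2 point(s)
Affine points: 5. Add the point at infinity: total = 6.

#E(F_5) = 6


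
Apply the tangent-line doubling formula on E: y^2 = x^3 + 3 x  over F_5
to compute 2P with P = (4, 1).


Doubling: s = (3 x1^2 + a) / (2 y1)
s = (3*4^2 + 3) / (2*1) mod 5 = 3
x3 = s^2 - 2 x1 mod 5 = 3^2 - 2*4 = 1
y3 = s (x1 - x3) - y1 mod 5 = 3 * (4 - 1) - 1 = 3

2P = (1, 3)


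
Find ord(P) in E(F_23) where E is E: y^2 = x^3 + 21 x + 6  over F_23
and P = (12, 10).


Compute successive multiples of P until we hit O:
  1P = (12, 10)
  2P = (7, 17)
  3P = (17, 20)
  4P = (21, 18)
  5P = (3, 21)
  6P = (20, 10)
  7P = (14, 13)
  8P = (5, 12)
  ... (continuing to 31P)
  31P = O

ord(P) = 31


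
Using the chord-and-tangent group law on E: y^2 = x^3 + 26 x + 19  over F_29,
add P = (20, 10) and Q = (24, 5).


P != Q, so use the chord formula.
s = (y2 - y1) / (x2 - x1) = (24) / (4) mod 29 = 6
x3 = s^2 - x1 - x2 mod 29 = 6^2 - 20 - 24 = 21
y3 = s (x1 - x3) - y1 mod 29 = 6 * (20 - 21) - 10 = 13

P + Q = (21, 13)


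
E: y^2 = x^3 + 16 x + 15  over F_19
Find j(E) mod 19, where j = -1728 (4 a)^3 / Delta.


Delta = -16(4 a^3 + 27 b^2) mod 19 = 3
-1728 * (4 a)^3 = -1728 * (4*16)^3 mod 19 = 1
j = 1 * 3^(-1) mod 19 = 13

j = 13 (mod 19)


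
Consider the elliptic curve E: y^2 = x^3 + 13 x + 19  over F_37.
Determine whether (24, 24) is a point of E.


Check whether y^2 = x^3 + 13 x + 19 (mod 37) for (x, y) = (24, 24).
LHS: y^2 = 24^2 mod 37 = 21
RHS: x^3 + 13 x + 19 = 24^3 + 13*24 + 19 mod 37 = 21
LHS = RHS

Yes, on the curve


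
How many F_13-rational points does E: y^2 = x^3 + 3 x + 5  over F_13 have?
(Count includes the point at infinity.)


For each x in F_13, count y with y^2 = x^3 + 3 x + 5 mod 13:
  x = 1: RHS = 9, y in [3, 10]  -> 2 point(s)
  x = 4: RHS = 3, y in [4, 9]  -> 2 point(s)
  x = 11: RHS = 4, y in [2, 11]  -> 2 point(s)
  x = 12: RHS = 1, y in [1, 12]  -> 2 point(s)
Affine points: 8. Add the point at infinity: total = 9.

#E(F_13) = 9


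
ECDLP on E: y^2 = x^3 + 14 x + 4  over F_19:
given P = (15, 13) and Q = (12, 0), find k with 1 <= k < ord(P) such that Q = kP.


Enumerate multiples of P until we hit Q = (12, 0):
  1P = (15, 13)
  2P = (12, 0)
Match found at i = 2.

k = 2


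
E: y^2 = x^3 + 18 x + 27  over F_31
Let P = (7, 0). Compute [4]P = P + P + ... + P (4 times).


k = 4 = 100_2 (binary, LSB first: 001)
Double-and-add from P = (7, 0):
  bit 0 = 0: acc unchanged = O
  bit 1 = 0: acc unchanged = O
  bit 2 = 1: acc = O + O = O

4P = O


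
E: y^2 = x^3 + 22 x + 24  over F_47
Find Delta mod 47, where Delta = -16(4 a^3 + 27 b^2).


4 a^3 + 27 b^2 = 4*22^3 + 27*24^2 = 42592 + 15552 = 58144
Delta = -16 * (58144) = -930304
Delta mod 47 = 14

Delta = 14 (mod 47)


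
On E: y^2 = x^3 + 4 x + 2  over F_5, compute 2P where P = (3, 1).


Doubling: s = (3 x1^2 + a) / (2 y1)
s = (3*3^2 + 4) / (2*1) mod 5 = 3
x3 = s^2 - 2 x1 mod 5 = 3^2 - 2*3 = 3
y3 = s (x1 - x3) - y1 mod 5 = 3 * (3 - 3) - 1 = 4

2P = (3, 4)


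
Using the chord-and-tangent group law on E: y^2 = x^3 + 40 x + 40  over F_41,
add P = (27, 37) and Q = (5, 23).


P != Q, so use the chord formula.
s = (y2 - y1) / (x2 - x1) = (27) / (19) mod 41 = 23
x3 = s^2 - x1 - x2 mod 41 = 23^2 - 27 - 5 = 5
y3 = s (x1 - x3) - y1 mod 41 = 23 * (27 - 5) - 37 = 18

P + Q = (5, 18)


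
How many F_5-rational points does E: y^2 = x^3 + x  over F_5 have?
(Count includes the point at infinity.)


For each x in F_5, count y with y^2 = x^3 + 1 x + 0 mod 5:
  x = 0: RHS = 0, y in [0]  -> 1 point(s)
  x = 2: RHS = 0, y in [0]  -> 1 point(s)
  x = 3: RHS = 0, y in [0]  -> 1 point(s)
Affine points: 3. Add the point at infinity: total = 4.

#E(F_5) = 4


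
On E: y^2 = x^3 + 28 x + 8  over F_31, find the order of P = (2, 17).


Compute successive multiples of P until we hit O:
  1P = (2, 17)
  2P = (5, 5)
  3P = (9, 11)
  4P = (22, 9)
  5P = (27, 24)
  6P = (18, 12)
  7P = (18, 19)
  8P = (27, 7)
  ... (continuing to 13P)
  13P = O

ord(P) = 13


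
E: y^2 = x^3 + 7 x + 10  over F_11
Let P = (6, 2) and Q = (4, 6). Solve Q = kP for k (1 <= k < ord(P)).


Enumerate multiples of P until we hit Q = (4, 6):
  1P = (6, 2)
  2P = (4, 6)
Match found at i = 2.

k = 2


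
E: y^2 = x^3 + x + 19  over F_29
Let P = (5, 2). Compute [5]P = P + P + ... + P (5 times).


k = 5 = 101_2 (binary, LSB first: 101)
Double-and-add from P = (5, 2):
  bit 0 = 1: acc = O + (5, 2) = (5, 2)
  bit 1 = 0: acc unchanged = (5, 2)
  bit 2 = 1: acc = (5, 2) + (27, 3) = (13, 24)

5P = (13, 24)


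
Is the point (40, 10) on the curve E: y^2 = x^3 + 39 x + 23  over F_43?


Check whether y^2 = x^3 + 39 x + 23 (mod 43) for (x, y) = (40, 10).
LHS: y^2 = 10^2 mod 43 = 14
RHS: x^3 + 39 x + 23 = 40^3 + 39*40 + 23 mod 43 = 8
LHS != RHS

No, not on the curve


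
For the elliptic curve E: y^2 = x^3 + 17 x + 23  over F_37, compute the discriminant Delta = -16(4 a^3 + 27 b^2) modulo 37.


4 a^3 + 27 b^2 = 4*17^3 + 27*23^2 = 19652 + 14283 = 33935
Delta = -16 * (33935) = -542960
Delta mod 37 = 15

Delta = 15 (mod 37)


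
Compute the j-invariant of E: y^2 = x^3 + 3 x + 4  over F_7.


Delta = -16(4 a^3 + 27 b^2) mod 7 = 5
-1728 * (4 a)^3 = -1728 * (4*3)^3 mod 7 = 6
j = 6 * 5^(-1) mod 7 = 4

j = 4 (mod 7)


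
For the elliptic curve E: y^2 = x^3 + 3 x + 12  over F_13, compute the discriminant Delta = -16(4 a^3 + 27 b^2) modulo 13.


4 a^3 + 27 b^2 = 4*3^3 + 27*12^2 = 108 + 3888 = 3996
Delta = -16 * (3996) = -63936
Delta mod 13 = 11

Delta = 11 (mod 13)


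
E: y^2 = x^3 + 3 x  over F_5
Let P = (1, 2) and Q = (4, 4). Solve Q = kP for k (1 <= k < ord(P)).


Enumerate multiples of P until we hit Q = (4, 4):
  1P = (1, 2)
  2P = (4, 1)
  3P = (4, 4)
Match found at i = 3.

k = 3


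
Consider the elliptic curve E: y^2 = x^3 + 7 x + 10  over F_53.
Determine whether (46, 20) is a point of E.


Check whether y^2 = x^3 + 7 x + 10 (mod 53) for (x, y) = (46, 20).
LHS: y^2 = 20^2 mod 53 = 29
RHS: x^3 + 7 x + 10 = 46^3 + 7*46 + 10 mod 53 = 42
LHS != RHS

No, not on the curve


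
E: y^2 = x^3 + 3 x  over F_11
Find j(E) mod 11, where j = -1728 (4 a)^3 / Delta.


Delta = -16(4 a^3 + 27 b^2) mod 11 = 10
-1728 * (4 a)^3 = -1728 * (4*3)^3 mod 11 = 10
j = 10 * 10^(-1) mod 11 = 1

j = 1 (mod 11)


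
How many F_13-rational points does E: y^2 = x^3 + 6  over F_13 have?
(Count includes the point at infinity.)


For each x in F_13, count y with y^2 = x^3 + 0 x + 6 mod 13:
  x = 2: RHS = 1, y in [1, 12]  -> 2 point(s)
  x = 5: RHS = 1, y in [1, 12]  -> 2 point(s)
  x = 6: RHS = 1, y in [1, 12]  -> 2 point(s)
Affine points: 6. Add the point at infinity: total = 7.

#E(F_13) = 7


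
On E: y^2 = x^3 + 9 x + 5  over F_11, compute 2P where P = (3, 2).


k = 2 = 10_2 (binary, LSB first: 01)
Double-and-add from P = (3, 2):
  bit 0 = 0: acc unchanged = O
  bit 1 = 1: acc = O + (9, 10) = (9, 10)

2P = (9, 10)


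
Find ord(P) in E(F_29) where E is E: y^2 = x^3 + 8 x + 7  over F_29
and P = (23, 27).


Compute successive multiples of P until we hit O:
  1P = (23, 27)
  2P = (12, 2)
  3P = (3, 0)
  4P = (12, 27)
  5P = (23, 2)
  6P = O

ord(P) = 6


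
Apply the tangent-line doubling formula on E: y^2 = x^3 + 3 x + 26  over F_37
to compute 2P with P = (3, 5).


Doubling: s = (3 x1^2 + a) / (2 y1)
s = (3*3^2 + 3) / (2*5) mod 37 = 3
x3 = s^2 - 2 x1 mod 37 = 3^2 - 2*3 = 3
y3 = s (x1 - x3) - y1 mod 37 = 3 * (3 - 3) - 5 = 32

2P = (3, 32)


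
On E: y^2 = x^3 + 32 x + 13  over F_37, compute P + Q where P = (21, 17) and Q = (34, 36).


P != Q, so use the chord formula.
s = (y2 - y1) / (x2 - x1) = (19) / (13) mod 37 = 10
x3 = s^2 - x1 - x2 mod 37 = 10^2 - 21 - 34 = 8
y3 = s (x1 - x3) - y1 mod 37 = 10 * (21 - 8) - 17 = 2

P + Q = (8, 2)


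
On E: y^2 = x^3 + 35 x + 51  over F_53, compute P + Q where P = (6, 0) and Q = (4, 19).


P != Q, so use the chord formula.
s = (y2 - y1) / (x2 - x1) = (19) / (51) mod 53 = 17
x3 = s^2 - x1 - x2 mod 53 = 17^2 - 6 - 4 = 14
y3 = s (x1 - x3) - y1 mod 53 = 17 * (6 - 14) - 0 = 23

P + Q = (14, 23)


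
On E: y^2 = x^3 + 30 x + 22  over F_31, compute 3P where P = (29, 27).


k = 3 = 11_2 (binary, LSB first: 11)
Double-and-add from P = (29, 27):
  bit 0 = 1: acc = O + (29, 27) = (29, 27)
  bit 1 = 1: acc = (29, 27) + (18, 16) = (16, 17)

3P = (16, 17)


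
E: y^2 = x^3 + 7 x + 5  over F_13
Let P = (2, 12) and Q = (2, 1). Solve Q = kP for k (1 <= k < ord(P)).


Enumerate multiples of P until we hit Q = (2, 1):
  1P = (2, 12)
  2P = (5, 10)
  3P = (5, 3)
  4P = (2, 1)
Match found at i = 4.

k = 4


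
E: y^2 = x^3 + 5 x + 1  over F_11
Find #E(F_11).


For each x in F_11, count y with y^2 = x^3 + 5 x + 1 mod 11:
  x = 0: RHS = 1, y in [1, 10]  -> 2 point(s)
  x = 6: RHS = 5, y in [4, 7]  -> 2 point(s)
  x = 7: RHS = 5, y in [4, 7]  -> 2 point(s)
  x = 8: RHS = 3, y in [5, 6]  -> 2 point(s)
  x = 9: RHS = 5, y in [4, 7]  -> 2 point(s)
Affine points: 10. Add the point at infinity: total = 11.

#E(F_11) = 11


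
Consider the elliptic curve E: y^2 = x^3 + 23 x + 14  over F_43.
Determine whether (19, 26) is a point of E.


Check whether y^2 = x^3 + 23 x + 14 (mod 43) for (x, y) = (19, 26).
LHS: y^2 = 26^2 mod 43 = 31
RHS: x^3 + 23 x + 14 = 19^3 + 23*19 + 14 mod 43 = 0
LHS != RHS

No, not on the curve


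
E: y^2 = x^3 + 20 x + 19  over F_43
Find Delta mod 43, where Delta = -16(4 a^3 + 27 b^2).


4 a^3 + 27 b^2 = 4*20^3 + 27*19^2 = 32000 + 9747 = 41747
Delta = -16 * (41747) = -667952
Delta mod 43 = 10

Delta = 10 (mod 43)


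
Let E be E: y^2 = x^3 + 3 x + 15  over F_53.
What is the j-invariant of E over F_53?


Delta = -16(4 a^3 + 27 b^2) mod 53 = 23
-1728 * (4 a)^3 = -1728 * (4*3)^3 mod 53 = 36
j = 36 * 23^(-1) mod 53 = 20

j = 20 (mod 53)


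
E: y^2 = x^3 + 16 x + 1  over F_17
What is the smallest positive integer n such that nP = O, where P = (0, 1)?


Compute successive multiples of P until we hit O:
  1P = (0, 1)
  2P = (13, 14)
  3P = (5, 11)
  4P = (16, 1)
  5P = (1, 16)
  6P = (3, 5)
  7P = (12, 0)
  8P = (3, 12)
  ... (continuing to 14P)
  14P = O

ord(P) = 14


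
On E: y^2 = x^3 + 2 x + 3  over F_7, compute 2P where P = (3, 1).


Doubling: s = (3 x1^2 + a) / (2 y1)
s = (3*3^2 + 2) / (2*1) mod 7 = 4
x3 = s^2 - 2 x1 mod 7 = 4^2 - 2*3 = 3
y3 = s (x1 - x3) - y1 mod 7 = 4 * (3 - 3) - 1 = 6

2P = (3, 6)


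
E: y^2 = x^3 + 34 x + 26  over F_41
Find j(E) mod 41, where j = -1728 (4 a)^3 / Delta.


Delta = -16(4 a^3 + 27 b^2) mod 41 = 28
-1728 * (4 a)^3 = -1728 * (4*34)^3 mod 41 = 20
j = 20 * 28^(-1) mod 41 = 30

j = 30 (mod 41)


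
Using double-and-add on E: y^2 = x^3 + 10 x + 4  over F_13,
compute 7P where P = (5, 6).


k = 7 = 111_2 (binary, LSB first: 111)
Double-and-add from P = (5, 6):
  bit 0 = 1: acc = O + (5, 6) = (5, 6)
  bit 1 = 1: acc = (5, 6) + (0, 11) = (9, 11)
  bit 2 = 1: acc = (9, 11) + (3, 3) = (10, 5)

7P = (10, 5)


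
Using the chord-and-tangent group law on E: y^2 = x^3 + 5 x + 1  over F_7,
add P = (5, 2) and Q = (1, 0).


P != Q, so use the chord formula.
s = (y2 - y1) / (x2 - x1) = (5) / (3) mod 7 = 4
x3 = s^2 - x1 - x2 mod 7 = 4^2 - 5 - 1 = 3
y3 = s (x1 - x3) - y1 mod 7 = 4 * (5 - 3) - 2 = 6

P + Q = (3, 6)


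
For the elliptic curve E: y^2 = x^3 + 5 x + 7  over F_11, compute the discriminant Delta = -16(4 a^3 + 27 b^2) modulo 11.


4 a^3 + 27 b^2 = 4*5^3 + 27*7^2 = 500 + 1323 = 1823
Delta = -16 * (1823) = -29168
Delta mod 11 = 4

Delta = 4 (mod 11)


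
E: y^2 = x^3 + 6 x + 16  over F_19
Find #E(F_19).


For each x in F_19, count y with y^2 = x^3 + 6 x + 16 mod 19:
  x = 0: RHS = 16, y in [4, 15]  -> 2 point(s)
  x = 1: RHS = 4, y in [2, 17]  -> 2 point(s)
  x = 2: RHS = 17, y in [6, 13]  -> 2 point(s)
  x = 3: RHS = 4, y in [2, 17]  -> 2 point(s)
  x = 4: RHS = 9, y in [3, 16]  -> 2 point(s)
  x = 5: RHS = 0, y in [0]  -> 1 point(s)
  x = 8: RHS = 6, y in [5, 14]  -> 2 point(s)
  x = 9: RHS = 1, y in [1, 18]  -> 2 point(s)
  x = 11: RHS = 7, y in [8, 11]  -> 2 point(s)
  x = 12: RHS = 11, y in [7, 12]  -> 2 point(s)
  x = 13: RHS = 11, y in [7, 12]  -> 2 point(s)
  x = 15: RHS = 4, y in [2, 17]  -> 2 point(s)
  x = 16: RHS = 9, y in [3, 16]  -> 2 point(s)
  x = 18: RHS = 9, y in [3, 16]  -> 2 point(s)
Affine points: 27. Add the point at infinity: total = 28.

#E(F_19) = 28


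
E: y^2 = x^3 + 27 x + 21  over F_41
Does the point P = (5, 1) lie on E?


Check whether y^2 = x^3 + 27 x + 21 (mod 41) for (x, y) = (5, 1).
LHS: y^2 = 1^2 mod 41 = 1
RHS: x^3 + 27 x + 21 = 5^3 + 27*5 + 21 mod 41 = 35
LHS != RHS

No, not on the curve


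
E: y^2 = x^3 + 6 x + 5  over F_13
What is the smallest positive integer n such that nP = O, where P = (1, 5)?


Compute successive multiples of P until we hit O:
  1P = (1, 5)
  2P = (7, 0)
  3P = (1, 8)
  4P = O

ord(P) = 4


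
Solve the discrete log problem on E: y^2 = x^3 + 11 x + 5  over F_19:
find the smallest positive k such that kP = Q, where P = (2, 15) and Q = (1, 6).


Enumerate multiples of P until we hit Q = (1, 6):
  1P = (2, 15)
  2P = (1, 13)
  3P = (1, 6)
Match found at i = 3.

k = 3


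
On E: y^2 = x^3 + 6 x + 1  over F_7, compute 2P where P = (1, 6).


Doubling: s = (3 x1^2 + a) / (2 y1)
s = (3*1^2 + 6) / (2*6) mod 7 = 6
x3 = s^2 - 2 x1 mod 7 = 6^2 - 2*1 = 6
y3 = s (x1 - x3) - y1 mod 7 = 6 * (1 - 6) - 6 = 6

2P = (6, 6)


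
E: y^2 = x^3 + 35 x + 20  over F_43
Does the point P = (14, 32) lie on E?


Check whether y^2 = x^3 + 35 x + 20 (mod 43) for (x, y) = (14, 32).
LHS: y^2 = 32^2 mod 43 = 35
RHS: x^3 + 35 x + 20 = 14^3 + 35*14 + 20 mod 43 = 29
LHS != RHS

No, not on the curve


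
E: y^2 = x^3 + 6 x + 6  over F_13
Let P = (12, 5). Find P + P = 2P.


Doubling: s = (3 x1^2 + a) / (2 y1)
s = (3*12^2 + 6) / (2*5) mod 13 = 10
x3 = s^2 - 2 x1 mod 13 = 10^2 - 2*12 = 11
y3 = s (x1 - x3) - y1 mod 13 = 10 * (12 - 11) - 5 = 5

2P = (11, 5)


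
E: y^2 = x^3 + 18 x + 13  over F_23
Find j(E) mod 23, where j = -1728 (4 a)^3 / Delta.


Delta = -16(4 a^3 + 27 b^2) mod 23 = 13
-1728 * (4 a)^3 = -1728 * (4*18)^3 mod 23 = 11
j = 11 * 13^(-1) mod 23 = 15

j = 15 (mod 23)


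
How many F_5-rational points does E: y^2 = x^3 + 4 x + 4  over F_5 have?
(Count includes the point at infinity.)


For each x in F_5, count y with y^2 = x^3 + 4 x + 4 mod 5:
  x = 0: RHS = 4, y in [2, 3]  -> 2 point(s)
  x = 1: RHS = 4, y in [2, 3]  -> 2 point(s)
  x = 2: RHS = 0, y in [0]  -> 1 point(s)
  x = 4: RHS = 4, y in [2, 3]  -> 2 point(s)
Affine points: 7. Add the point at infinity: total = 8.

#E(F_5) = 8


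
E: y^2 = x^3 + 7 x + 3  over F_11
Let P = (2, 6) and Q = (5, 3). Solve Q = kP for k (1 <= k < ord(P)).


Enumerate multiples of P until we hit Q = (5, 3):
  1P = (2, 6)
  2P = (5, 3)
Match found at i = 2.

k = 2


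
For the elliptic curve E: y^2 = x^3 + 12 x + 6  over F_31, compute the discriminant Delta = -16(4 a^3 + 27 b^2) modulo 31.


4 a^3 + 27 b^2 = 4*12^3 + 27*6^2 = 6912 + 972 = 7884
Delta = -16 * (7884) = -126144
Delta mod 31 = 26

Delta = 26 (mod 31)


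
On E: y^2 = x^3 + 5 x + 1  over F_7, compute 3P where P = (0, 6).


k = 3 = 11_2 (binary, LSB first: 11)
Double-and-add from P = (0, 6):
  bit 0 = 1: acc = O + (0, 6) = (0, 6)
  bit 1 = 1: acc = (0, 6) + (1, 0) = (0, 1)

3P = (0, 1)


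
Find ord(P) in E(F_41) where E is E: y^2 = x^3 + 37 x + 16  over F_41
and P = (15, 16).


Compute successive multiples of P until we hit O:
  1P = (15, 16)
  2P = (32, 26)
  3P = (3, 20)
  4P = (14, 11)
  5P = (37, 38)
  6P = (31, 9)
  7P = (4, 33)
  8P = (21, 38)
  ... (continuing to 48P)
  48P = O

ord(P) = 48


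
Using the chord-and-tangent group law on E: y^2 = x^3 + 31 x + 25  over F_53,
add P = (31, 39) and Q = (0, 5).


P != Q, so use the chord formula.
s = (y2 - y1) / (x2 - x1) = (19) / (22) mod 53 = 37
x3 = s^2 - x1 - x2 mod 53 = 37^2 - 31 - 0 = 13
y3 = s (x1 - x3) - y1 mod 53 = 37 * (31 - 13) - 39 = 44

P + Q = (13, 44)


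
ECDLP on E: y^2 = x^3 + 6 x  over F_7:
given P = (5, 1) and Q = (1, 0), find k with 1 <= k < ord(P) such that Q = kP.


Enumerate multiples of P until we hit Q = (1, 0):
  1P = (5, 1)
  2P = (1, 0)
Match found at i = 2.

k = 2


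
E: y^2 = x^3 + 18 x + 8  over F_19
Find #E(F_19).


For each x in F_19, count y with y^2 = x^3 + 18 x + 8 mod 19:
  x = 4: RHS = 11, y in [7, 12]  -> 2 point(s)
  x = 6: RHS = 9, y in [3, 16]  -> 2 point(s)
  x = 9: RHS = 6, y in [5, 14]  -> 2 point(s)
  x = 11: RHS = 17, y in [6, 13]  -> 2 point(s)
  x = 13: RHS = 7, y in [8, 11]  -> 2 point(s)
  x = 15: RHS = 5, y in [9, 10]  -> 2 point(s)
Affine points: 12. Add the point at infinity: total = 13.

#E(F_19) = 13


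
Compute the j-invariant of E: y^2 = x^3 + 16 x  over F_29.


Delta = -16(4 a^3 + 27 b^2) mod 29 = 16
-1728 * (4 a)^3 = -1728 * (4*16)^3 mod 29 = 11
j = 11 * 16^(-1) mod 29 = 17

j = 17 (mod 29)


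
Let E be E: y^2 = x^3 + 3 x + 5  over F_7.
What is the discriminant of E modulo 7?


4 a^3 + 27 b^2 = 4*3^3 + 27*5^2 = 108 + 675 = 783
Delta = -16 * (783) = -12528
Delta mod 7 = 2

Delta = 2 (mod 7)


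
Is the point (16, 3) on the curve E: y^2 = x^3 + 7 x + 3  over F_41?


Check whether y^2 = x^3 + 7 x + 3 (mod 41) for (x, y) = (16, 3).
LHS: y^2 = 3^2 mod 41 = 9
RHS: x^3 + 7 x + 3 = 16^3 + 7*16 + 3 mod 41 = 29
LHS != RHS

No, not on the curve


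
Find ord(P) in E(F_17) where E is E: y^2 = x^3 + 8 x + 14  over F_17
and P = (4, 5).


Compute successive multiples of P until we hit O:
  1P = (4, 5)
  2P = (5, 3)
  3P = (12, 11)
  4P = (9, 4)
  5P = (2, 15)
  6P = (2, 2)
  7P = (9, 13)
  8P = (12, 6)
  ... (continuing to 11P)
  11P = O

ord(P) = 11


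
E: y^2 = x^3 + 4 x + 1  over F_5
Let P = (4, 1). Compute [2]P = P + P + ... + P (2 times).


k = 2 = 10_2 (binary, LSB first: 01)
Double-and-add from P = (4, 1):
  bit 0 = 0: acc unchanged = O
  bit 1 = 1: acc = O + (3, 0) = (3, 0)

2P = (3, 0)


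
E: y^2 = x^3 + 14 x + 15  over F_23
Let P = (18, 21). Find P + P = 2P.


Doubling: s = (3 x1^2 + a) / (2 y1)
s = (3*18^2 + 14) / (2*21) mod 23 = 18
x3 = s^2 - 2 x1 mod 23 = 18^2 - 2*18 = 12
y3 = s (x1 - x3) - y1 mod 23 = 18 * (18 - 12) - 21 = 18

2P = (12, 18)


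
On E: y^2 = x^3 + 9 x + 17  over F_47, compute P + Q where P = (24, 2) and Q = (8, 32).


P != Q, so use the chord formula.
s = (y2 - y1) / (x2 - x1) = (30) / (31) mod 47 = 4
x3 = s^2 - x1 - x2 mod 47 = 4^2 - 24 - 8 = 31
y3 = s (x1 - x3) - y1 mod 47 = 4 * (24 - 31) - 2 = 17

P + Q = (31, 17)
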